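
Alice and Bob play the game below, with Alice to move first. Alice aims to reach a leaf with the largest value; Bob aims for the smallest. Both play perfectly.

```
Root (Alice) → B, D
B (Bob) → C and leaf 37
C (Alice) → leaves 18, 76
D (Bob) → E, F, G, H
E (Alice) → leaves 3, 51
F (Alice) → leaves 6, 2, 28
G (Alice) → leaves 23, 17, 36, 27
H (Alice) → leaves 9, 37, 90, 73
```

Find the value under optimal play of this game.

37

C (Alice): max(18, 76) = 76
B (Bob): min(76, 37) = 37
E (Alice): max(3, 51) = 51
F (Alice): max(6, 2, 28) = 28
G (Alice): max(23, 17, 36, 27) = 36
H (Alice): max(9, 37, 90, 73) = 90
D (Bob): min(51, 28, 36, 90) = 28
Root (Alice): max(37, 28) = 37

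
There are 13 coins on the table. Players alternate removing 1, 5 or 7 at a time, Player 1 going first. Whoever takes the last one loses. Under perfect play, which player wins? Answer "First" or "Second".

Second

i:   0  1  2  3  4  5  6  7  8  9 10 11 12 13
     W  L  W  L  W  L  W  L  W  L  W  L  W  L
Position 13 is L, so the second player wins.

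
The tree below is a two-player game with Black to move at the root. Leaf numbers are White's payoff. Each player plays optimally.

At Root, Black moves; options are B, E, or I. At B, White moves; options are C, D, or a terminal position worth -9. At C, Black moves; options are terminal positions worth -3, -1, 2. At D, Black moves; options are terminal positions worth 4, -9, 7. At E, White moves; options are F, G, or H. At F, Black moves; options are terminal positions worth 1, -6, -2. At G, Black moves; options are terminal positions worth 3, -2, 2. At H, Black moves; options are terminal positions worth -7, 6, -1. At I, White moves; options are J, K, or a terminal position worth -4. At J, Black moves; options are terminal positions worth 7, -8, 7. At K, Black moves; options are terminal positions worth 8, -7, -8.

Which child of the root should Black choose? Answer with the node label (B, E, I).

I

C (Black): min(-3, -1, 2) = -3
D (Black): min(4, -9, 7) = -9
B (White): max(-3, -9, -9) = -3
F (Black): min(1, -6, -2) = -6
G (Black): min(3, -2, 2) = -2
H (Black): min(-7, 6, -1) = -7
E (White): max(-6, -2, -7) = -2
J (Black): min(7, -8, 7) = -8
K (Black): min(8, -7, -8) = -8
I (White): max(-8, -8, -4) = -4
Root (Black): min(-3, -2, -4) = -4
Black picks the child with the lowest value: I (value -4).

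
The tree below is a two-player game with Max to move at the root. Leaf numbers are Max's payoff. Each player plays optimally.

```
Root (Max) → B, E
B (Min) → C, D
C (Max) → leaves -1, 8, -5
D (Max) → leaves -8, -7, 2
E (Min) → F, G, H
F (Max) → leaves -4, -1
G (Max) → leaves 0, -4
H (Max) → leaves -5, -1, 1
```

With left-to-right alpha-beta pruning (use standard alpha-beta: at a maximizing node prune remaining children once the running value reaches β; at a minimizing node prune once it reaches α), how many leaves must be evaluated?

C [α=-∞,β=+∞]: v=8
D [α=-∞,β=8]: v=2
B [α=-∞,β=+∞]: v=2
F [α=2,β=+∞]: v=-1
E [α=2,β=+∞]: v=-1 after child 1 ≤ α → α-cutoff, skip 2
Root [α=-∞,β=+∞]: v=2
Leaves evaluated: 8 of 13.

8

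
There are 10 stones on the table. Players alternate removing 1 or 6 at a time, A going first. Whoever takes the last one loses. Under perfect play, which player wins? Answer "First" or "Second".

i:   0  1  2  3  4  5  6  7  8  9 10
     W  L  W  L  W  L  W  W  L  W  L
Position 10 is L, so the second player wins.

Second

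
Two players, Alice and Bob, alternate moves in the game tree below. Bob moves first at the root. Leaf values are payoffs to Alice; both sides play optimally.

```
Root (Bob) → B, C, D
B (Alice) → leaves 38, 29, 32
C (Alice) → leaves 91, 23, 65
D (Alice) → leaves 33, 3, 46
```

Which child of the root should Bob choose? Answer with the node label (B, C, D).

B (Alice): max(38, 29, 32) = 38
C (Alice): max(91, 23, 65) = 91
D (Alice): max(33, 3, 46) = 46
Root (Bob): min(38, 91, 46) = 38
Bob picks the child with the lowest value: B (value 38).

B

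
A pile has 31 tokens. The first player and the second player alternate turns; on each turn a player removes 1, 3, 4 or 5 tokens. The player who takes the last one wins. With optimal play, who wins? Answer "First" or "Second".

First

Compute winning (W) and losing (L) positions by backward induction:
i:   0  1  2  3  4  5  6  7  8  9 10 11 12 13 14 15 16 17 18 19 20 21 22 23 24 25 26 27 28 29 30 31
     L  W  L  W  W  W  W  W  L  W  L  W  W  W  W  W  L  W  L  W  W  W  W  W  L  W  L  W  W  W  W  W
Position 31 is W, so the first player wins.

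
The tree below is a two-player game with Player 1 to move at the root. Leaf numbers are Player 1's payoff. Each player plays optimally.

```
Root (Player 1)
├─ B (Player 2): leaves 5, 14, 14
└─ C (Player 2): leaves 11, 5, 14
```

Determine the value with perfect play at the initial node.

5

B (Player 2): min(5, 14, 14) = 5
C (Player 2): min(11, 5, 14) = 5
Root (Player 1): max(5, 5) = 5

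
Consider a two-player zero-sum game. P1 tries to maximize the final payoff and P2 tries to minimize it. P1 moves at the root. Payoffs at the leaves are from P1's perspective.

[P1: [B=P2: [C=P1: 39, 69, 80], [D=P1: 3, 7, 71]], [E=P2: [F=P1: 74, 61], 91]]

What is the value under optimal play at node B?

71

C: max(39, 69, 80) = 80
D: max(3, 7, 71) = 71
B: min(80, 71) = 71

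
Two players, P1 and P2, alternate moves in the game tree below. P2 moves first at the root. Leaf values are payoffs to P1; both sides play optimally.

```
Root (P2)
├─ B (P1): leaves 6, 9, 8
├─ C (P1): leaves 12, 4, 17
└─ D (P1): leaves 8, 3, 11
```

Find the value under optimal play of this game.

B (P1): max(6, 9, 8) = 9
C (P1): max(12, 4, 17) = 17
D (P1): max(8, 3, 11) = 11
Root (P2): min(9, 17, 11) = 9

9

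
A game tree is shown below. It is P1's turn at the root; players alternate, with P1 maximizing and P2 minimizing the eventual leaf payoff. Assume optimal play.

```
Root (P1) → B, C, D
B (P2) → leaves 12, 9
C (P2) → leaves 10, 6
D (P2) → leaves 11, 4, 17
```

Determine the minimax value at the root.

B (P2): min(12, 9) = 9
C (P2): min(10, 6) = 6
D (P2): min(11, 4, 17) = 4
Root (P1): max(9, 6, 4) = 9

9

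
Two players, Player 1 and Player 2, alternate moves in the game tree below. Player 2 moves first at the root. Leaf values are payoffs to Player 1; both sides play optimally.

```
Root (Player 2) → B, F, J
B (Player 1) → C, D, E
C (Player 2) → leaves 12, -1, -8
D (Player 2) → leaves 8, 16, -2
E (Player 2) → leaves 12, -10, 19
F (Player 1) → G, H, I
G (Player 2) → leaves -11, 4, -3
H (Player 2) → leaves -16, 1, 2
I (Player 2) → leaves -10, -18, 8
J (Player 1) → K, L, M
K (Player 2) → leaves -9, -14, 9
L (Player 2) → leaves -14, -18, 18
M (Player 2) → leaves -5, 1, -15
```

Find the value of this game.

-14

C (Player 2): min(12, -1, -8) = -8
D (Player 2): min(8, 16, -2) = -2
E (Player 2): min(12, -10, 19) = -10
B (Player 1): max(-8, -2, -10) = -2
G (Player 2): min(-11, 4, -3) = -11
H (Player 2): min(-16, 1, 2) = -16
I (Player 2): min(-10, -18, 8) = -18
F (Player 1): max(-11, -16, -18) = -11
K (Player 2): min(-9, -14, 9) = -14
L (Player 2): min(-14, -18, 18) = -18
M (Player 2): min(-5, 1, -15) = -15
J (Player 1): max(-14, -18, -15) = -14
Root (Player 2): min(-2, -11, -14) = -14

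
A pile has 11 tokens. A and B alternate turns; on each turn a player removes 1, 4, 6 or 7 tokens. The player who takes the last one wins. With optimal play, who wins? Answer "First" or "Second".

W/L table (W = player to move can force a win):
i:   0  1  2  3  4  5  6  7  8  9 10 11
     L  W  L  W  W  L  W  W  W  W  L  W
Position 11 is W, so the first player wins.

First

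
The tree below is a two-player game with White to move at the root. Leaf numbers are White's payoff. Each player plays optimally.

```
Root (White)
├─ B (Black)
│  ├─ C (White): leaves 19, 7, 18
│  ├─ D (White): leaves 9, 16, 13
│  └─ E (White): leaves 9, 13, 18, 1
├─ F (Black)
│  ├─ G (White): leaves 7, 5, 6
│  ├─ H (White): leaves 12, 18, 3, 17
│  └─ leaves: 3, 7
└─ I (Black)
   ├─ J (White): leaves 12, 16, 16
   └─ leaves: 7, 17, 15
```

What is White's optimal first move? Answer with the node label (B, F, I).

B

C (White): max(19, 7, 18) = 19
D (White): max(9, 16, 13) = 16
E (White): max(9, 13, 18, 1) = 18
B (Black): min(19, 16, 18) = 16
G (White): max(7, 5, 6) = 7
H (White): max(12, 18, 3, 17) = 18
F (Black): min(7, 18, 3, 7) = 3
J (White): max(12, 16, 16) = 16
I (Black): min(16, 7, 17, 15) = 7
Root (White): max(16, 3, 7) = 16
White picks the child with the highest value: B (value 16).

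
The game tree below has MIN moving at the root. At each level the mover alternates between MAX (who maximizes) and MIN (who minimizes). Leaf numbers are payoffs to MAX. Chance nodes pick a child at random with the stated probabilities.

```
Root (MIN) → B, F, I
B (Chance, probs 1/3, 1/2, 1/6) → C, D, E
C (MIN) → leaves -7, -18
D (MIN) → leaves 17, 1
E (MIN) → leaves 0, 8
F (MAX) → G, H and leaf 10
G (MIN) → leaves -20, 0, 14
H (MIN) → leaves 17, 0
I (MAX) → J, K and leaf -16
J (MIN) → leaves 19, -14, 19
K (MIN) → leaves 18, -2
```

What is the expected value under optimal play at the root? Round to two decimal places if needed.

C (MIN): min(-7, -18) = -18
D (MIN): min(17, 1) = 1
E (MIN): min(0, 8) = 0
B (Chance): 1/3·-18 + 1/2·1 + 1/6·0 = -5.5
G (MIN): min(-20, 0, 14) = -20
H (MIN): min(17, 0) = 0
F (MAX): max(-20, 0, 10) = 10
J (MIN): min(19, -14, 19) = -14
K (MIN): min(18, -2) = -2
I (MAX): max(-14, -2, -16) = -2
Root (MIN): min(-5.5, 10, -2) = -5.5

-5.5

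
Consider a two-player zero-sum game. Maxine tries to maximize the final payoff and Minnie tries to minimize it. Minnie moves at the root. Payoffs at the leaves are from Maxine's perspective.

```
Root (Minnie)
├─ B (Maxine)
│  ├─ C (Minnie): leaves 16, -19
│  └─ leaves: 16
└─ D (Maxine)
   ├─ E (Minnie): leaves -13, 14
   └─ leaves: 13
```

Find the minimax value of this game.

13

C (Minnie): min(16, -19) = -19
B (Maxine): max(-19, 16) = 16
E (Minnie): min(-13, 14) = -13
D (Maxine): max(-13, 13) = 13
Root (Minnie): min(16, 13) = 13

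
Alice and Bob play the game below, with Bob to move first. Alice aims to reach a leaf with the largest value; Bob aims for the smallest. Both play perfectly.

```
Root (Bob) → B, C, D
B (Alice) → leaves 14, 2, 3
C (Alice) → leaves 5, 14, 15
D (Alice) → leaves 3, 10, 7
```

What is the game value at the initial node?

B (Alice): max(14, 2, 3) = 14
C (Alice): max(5, 14, 15) = 15
D (Alice): max(3, 10, 7) = 10
Root (Bob): min(14, 15, 10) = 10

10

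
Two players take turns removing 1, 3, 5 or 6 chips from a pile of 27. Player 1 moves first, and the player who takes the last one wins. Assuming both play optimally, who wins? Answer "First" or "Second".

First

Mark each pile size as W (mover wins) or L (mover loses):
i:   0  1  2  3  4  5  6  7  8  9 10 11 12 13 14 15 16 17 18 19 20 21 22 23 24 25 26 27
     L  W  L  W  L  W  W  W  W  W  W  L  W  L  W  L  W  W  W  W  W  W  L  W  L  W  L  W
Position 27 is W, so the first player wins.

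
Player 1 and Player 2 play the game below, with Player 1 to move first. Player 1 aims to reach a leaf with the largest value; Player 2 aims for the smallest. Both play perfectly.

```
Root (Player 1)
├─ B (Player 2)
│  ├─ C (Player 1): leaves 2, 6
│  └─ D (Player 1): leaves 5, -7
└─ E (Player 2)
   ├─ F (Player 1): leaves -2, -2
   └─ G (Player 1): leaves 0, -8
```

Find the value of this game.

C (Player 1): max(2, 6) = 6
D (Player 1): max(5, -7) = 5
B (Player 2): min(6, 5) = 5
F (Player 1): max(-2, -2) = -2
G (Player 1): max(0, -8) = 0
E (Player 2): min(-2, 0) = -2
Root (Player 1): max(5, -2) = 5

5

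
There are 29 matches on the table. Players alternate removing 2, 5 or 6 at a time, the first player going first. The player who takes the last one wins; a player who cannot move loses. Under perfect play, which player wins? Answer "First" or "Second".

First

Positions where the player to move wins (W) vs loses (L):
i:   0  1  2  3  4  5  6  7  8  9 10 11 12 13 14 15 16 17 18 19 20 21 22 23 24 25 26 27 28 29
     L  L  W  W  L  W  W  W  L  W  W  L  L  W  W  L  W  W  W  L  W  W  L  L  W  W  L  W  W  W
Position 29 is W, so the first player wins.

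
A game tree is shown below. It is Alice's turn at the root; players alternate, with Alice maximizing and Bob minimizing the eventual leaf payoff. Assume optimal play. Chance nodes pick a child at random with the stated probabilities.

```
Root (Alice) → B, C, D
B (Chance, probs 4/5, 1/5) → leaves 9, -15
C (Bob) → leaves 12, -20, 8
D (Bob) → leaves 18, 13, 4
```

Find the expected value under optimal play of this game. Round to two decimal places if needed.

B (Chance): 4/5·9 + 1/5·-15 = 4.2
C (Bob): min(12, -20, 8) = -20
D (Bob): min(18, 13, 4) = 4
Root (Alice): max(4.2, -20, 4) = 4.2

4.2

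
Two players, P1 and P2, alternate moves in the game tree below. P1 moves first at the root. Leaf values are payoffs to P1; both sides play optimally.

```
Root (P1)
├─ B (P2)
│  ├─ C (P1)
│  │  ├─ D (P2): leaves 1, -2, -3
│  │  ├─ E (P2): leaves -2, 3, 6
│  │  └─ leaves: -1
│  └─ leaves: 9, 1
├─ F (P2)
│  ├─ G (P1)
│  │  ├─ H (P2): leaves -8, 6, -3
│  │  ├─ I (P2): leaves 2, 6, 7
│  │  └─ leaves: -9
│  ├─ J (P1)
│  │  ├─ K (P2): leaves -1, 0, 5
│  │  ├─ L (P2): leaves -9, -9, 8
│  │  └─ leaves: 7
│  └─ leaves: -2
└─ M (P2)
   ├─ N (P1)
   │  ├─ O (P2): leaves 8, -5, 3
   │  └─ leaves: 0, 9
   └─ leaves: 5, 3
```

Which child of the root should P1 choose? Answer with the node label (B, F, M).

D (P2): min(1, -2, -3) = -3
E (P2): min(-2, 3, 6) = -2
C (P1): max(-3, -2, -1) = -1
B (P2): min(-1, 9, 1) = -1
H (P2): min(-8, 6, -3) = -8
I (P2): min(2, 6, 7) = 2
G (P1): max(-8, 2, -9) = 2
K (P2): min(-1, 0, 5) = -1
L (P2): min(-9, -9, 8) = -9
J (P1): max(-1, -9, 7) = 7
F (P2): min(2, 7, -2) = -2
O (P2): min(8, -5, 3) = -5
N (P1): max(-5, 0, 9) = 9
M (P2): min(9, 5, 3) = 3
Root (P1): max(-1, -2, 3) = 3
P1 picks the child with the highest value: M (value 3).

M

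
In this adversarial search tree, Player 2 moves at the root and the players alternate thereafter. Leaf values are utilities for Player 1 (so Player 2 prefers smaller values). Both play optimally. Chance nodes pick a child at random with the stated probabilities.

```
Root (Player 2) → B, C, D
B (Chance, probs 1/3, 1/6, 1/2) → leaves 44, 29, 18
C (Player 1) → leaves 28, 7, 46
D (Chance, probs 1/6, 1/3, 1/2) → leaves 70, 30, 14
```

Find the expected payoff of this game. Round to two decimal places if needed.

28.5

B (Chance): 1/3·44 + 1/6·29 + 1/2·18 = 28.5
C (Player 1): max(28, 7, 46) = 46
D (Chance): 1/6·70 + 1/3·30 + 1/2·14 = 28.67
Root (Player 2): min(28.5, 46, 28.67) = 28.5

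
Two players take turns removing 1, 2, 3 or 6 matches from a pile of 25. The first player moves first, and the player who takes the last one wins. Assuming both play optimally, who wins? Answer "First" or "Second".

First

Mark each pile size as W (mover wins) or L (mover loses):
i:   0  1  2  3  4  5  6  7  8  9 10 11 12 13 14 15 16 17 18 19 20 21 22 23 24 25
     L  W  W  W  L  W  W  W  L  W  W  W  L  W  W  W  L  W  W  W  L  W  W  W  L  W
Position 25 is W, so the first player wins.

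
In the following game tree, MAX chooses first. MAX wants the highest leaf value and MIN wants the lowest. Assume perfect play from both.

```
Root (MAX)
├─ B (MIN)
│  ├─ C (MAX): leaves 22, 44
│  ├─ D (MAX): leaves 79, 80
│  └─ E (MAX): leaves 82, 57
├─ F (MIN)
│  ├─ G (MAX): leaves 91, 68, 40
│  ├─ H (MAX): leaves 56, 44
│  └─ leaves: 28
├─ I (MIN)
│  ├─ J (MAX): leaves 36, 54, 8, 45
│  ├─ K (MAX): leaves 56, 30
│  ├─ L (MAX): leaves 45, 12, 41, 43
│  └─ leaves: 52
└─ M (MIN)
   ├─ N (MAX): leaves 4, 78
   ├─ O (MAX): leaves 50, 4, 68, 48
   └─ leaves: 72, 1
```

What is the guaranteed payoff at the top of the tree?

45

C (MAX): max(22, 44) = 44
D (MAX): max(79, 80) = 80
E (MAX): max(82, 57) = 82
B (MIN): min(44, 80, 82) = 44
G (MAX): max(91, 68, 40) = 91
H (MAX): max(56, 44) = 56
F (MIN): min(91, 56, 28) = 28
J (MAX): max(36, 54, 8, 45) = 54
K (MAX): max(56, 30) = 56
L (MAX): max(45, 12, 41, 43) = 45
I (MIN): min(54, 56, 45, 52) = 45
N (MAX): max(4, 78) = 78
O (MAX): max(50, 4, 68, 48) = 68
M (MIN): min(78, 68, 72, 1) = 1
Root (MAX): max(44, 28, 45, 1) = 45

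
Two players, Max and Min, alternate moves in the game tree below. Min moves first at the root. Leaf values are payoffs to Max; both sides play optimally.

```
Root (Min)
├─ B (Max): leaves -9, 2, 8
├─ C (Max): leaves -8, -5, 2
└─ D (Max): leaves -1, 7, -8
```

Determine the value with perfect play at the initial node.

B (Max): max(-9, 2, 8) = 8
C (Max): max(-8, -5, 2) = 2
D (Max): max(-1, 7, -8) = 7
Root (Min): min(8, 2, 7) = 2

2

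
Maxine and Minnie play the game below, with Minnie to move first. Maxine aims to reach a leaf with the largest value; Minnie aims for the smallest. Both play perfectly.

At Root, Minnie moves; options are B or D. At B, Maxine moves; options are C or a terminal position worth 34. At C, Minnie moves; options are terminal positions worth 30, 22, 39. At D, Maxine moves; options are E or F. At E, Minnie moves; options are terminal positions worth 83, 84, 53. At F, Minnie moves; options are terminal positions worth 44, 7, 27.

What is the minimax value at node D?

E: min(83, 84, 53) = 53
F: min(44, 7, 27) = 7
D: max(53, 7) = 53

53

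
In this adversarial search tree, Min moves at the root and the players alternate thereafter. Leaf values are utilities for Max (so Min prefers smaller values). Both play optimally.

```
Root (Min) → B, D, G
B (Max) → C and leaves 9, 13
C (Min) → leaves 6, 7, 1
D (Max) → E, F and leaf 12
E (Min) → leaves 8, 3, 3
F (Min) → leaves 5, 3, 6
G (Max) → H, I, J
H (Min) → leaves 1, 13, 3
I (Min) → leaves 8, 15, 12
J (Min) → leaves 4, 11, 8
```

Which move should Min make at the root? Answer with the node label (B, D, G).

C (Min): min(6, 7, 1) = 1
B (Max): max(1, 9, 13) = 13
E (Min): min(8, 3, 3) = 3
F (Min): min(5, 3, 6) = 3
D (Max): max(3, 3, 12) = 12
H (Min): min(1, 13, 3) = 1
I (Min): min(8, 15, 12) = 8
J (Min): min(4, 11, 8) = 4
G (Max): max(1, 8, 4) = 8
Root (Min): min(13, 12, 8) = 8
Min picks the child with the lowest value: G (value 8).

G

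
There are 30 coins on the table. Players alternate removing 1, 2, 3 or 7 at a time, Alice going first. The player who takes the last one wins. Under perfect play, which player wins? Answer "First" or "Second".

First

W/L table (W = player to move can force a win):
i:   0  1  2  3  4  5  6  7  8  9 10 11 12 13 14 15 16 17 18 19 20 21 22 23 24 25 26 27 28 29 30
     L  W  W  W  L  W  W  W  L  W  W  W  L  W  W  W  L  W  W  W  L  W  W  W  L  W  W  W  L  W  W
Position 30 is W, so the first player wins.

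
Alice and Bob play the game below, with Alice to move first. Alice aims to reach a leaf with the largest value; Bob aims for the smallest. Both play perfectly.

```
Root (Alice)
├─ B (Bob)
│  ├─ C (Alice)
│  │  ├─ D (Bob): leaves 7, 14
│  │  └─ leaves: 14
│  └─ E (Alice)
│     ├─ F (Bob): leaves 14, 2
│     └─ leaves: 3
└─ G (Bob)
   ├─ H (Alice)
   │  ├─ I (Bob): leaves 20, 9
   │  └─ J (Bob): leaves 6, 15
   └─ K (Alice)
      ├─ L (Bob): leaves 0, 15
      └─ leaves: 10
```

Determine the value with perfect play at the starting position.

D (Bob): min(7, 14) = 7
C (Alice): max(7, 14) = 14
F (Bob): min(14, 2) = 2
E (Alice): max(2, 3) = 3
B (Bob): min(14, 3) = 3
I (Bob): min(20, 9) = 9
J (Bob): min(6, 15) = 6
H (Alice): max(9, 6) = 9
L (Bob): min(0, 15) = 0
K (Alice): max(0, 10) = 10
G (Bob): min(9, 10) = 9
Root (Alice): max(3, 9) = 9

9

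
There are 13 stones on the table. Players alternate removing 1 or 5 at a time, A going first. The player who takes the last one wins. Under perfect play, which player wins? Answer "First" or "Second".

i:   0  1  2  3  4  5  6  7  8  9 10 11 12 13
     L  W  L  W  L  W  L  W  L  W  L  W  L  W
Position 13 is W, so the first player wins.

First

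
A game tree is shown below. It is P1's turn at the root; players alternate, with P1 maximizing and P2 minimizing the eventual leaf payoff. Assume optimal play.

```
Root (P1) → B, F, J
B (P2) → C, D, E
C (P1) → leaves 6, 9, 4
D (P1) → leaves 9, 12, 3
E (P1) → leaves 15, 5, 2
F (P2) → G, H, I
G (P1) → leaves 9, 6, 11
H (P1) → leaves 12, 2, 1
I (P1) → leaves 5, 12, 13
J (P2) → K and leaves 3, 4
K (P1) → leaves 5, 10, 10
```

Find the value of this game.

11

C (P1): max(6, 9, 4) = 9
D (P1): max(9, 12, 3) = 12
E (P1): max(15, 5, 2) = 15
B (P2): min(9, 12, 15) = 9
G (P1): max(9, 6, 11) = 11
H (P1): max(12, 2, 1) = 12
I (P1): max(5, 12, 13) = 13
F (P2): min(11, 12, 13) = 11
K (P1): max(5, 10, 10) = 10
J (P2): min(10, 3, 4) = 3
Root (P1): max(9, 11, 3) = 11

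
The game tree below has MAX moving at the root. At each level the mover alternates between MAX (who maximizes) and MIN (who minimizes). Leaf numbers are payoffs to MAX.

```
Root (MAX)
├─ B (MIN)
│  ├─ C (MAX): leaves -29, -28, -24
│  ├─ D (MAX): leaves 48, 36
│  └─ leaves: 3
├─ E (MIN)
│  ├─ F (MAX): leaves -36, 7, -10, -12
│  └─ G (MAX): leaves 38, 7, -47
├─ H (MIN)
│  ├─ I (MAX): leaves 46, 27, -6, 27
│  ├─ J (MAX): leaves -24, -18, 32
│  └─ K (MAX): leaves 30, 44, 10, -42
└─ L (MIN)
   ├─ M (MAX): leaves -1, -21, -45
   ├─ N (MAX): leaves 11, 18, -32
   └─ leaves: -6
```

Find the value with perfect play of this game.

32

C (MAX): max(-29, -28, -24) = -24
D (MAX): max(48, 36) = 48
B (MIN): min(-24, 48, 3) = -24
F (MAX): max(-36, 7, -10, -12) = 7
G (MAX): max(38, 7, -47) = 38
E (MIN): min(7, 38) = 7
I (MAX): max(46, 27, -6, 27) = 46
J (MAX): max(-24, -18, 32) = 32
K (MAX): max(30, 44, 10, -42) = 44
H (MIN): min(46, 32, 44) = 32
M (MAX): max(-1, -21, -45) = -1
N (MAX): max(11, 18, -32) = 18
L (MIN): min(-1, 18, -6) = -6
Root (MAX): max(-24, 7, 32, -6) = 32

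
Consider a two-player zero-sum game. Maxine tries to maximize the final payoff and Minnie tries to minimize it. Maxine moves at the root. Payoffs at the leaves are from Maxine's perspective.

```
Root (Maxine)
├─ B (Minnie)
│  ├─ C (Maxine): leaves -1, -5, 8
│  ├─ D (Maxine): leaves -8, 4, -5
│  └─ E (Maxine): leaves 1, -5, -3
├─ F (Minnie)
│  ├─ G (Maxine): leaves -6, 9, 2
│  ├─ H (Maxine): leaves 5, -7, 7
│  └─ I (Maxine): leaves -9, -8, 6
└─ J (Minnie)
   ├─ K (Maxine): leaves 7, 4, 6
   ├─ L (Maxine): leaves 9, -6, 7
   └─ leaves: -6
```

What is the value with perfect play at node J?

-6

K: max(7, 4, 6) = 7
L: max(9, -6, 7) = 9
J: min(7, 9, -6) = -6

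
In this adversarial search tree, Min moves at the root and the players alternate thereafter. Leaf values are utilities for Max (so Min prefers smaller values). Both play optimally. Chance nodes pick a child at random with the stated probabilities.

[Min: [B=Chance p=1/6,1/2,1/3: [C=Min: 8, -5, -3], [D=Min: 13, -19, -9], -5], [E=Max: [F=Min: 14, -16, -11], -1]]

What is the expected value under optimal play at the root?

-12

C (Min): min(8, -5, -3) = -5
D (Min): min(13, -19, -9) = -19
B (Chance): 1/6·-5 + 1/2·-19 + 1/3·-5 = -12
F (Min): min(14, -16, -11) = -16
E (Max): max(-16, -1) = -1
Root (Min): min(-12, -1) = -12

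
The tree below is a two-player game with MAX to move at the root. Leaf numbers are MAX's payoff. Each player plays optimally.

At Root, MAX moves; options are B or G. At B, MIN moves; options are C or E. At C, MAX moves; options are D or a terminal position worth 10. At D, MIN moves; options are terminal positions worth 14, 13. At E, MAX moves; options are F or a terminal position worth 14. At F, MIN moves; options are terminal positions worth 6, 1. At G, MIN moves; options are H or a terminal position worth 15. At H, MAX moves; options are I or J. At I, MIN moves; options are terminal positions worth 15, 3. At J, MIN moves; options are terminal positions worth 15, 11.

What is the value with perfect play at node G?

11

I: min(15, 3) = 3
J: min(15, 11) = 11
H: max(3, 11) = 11
G: min(11, 15) = 11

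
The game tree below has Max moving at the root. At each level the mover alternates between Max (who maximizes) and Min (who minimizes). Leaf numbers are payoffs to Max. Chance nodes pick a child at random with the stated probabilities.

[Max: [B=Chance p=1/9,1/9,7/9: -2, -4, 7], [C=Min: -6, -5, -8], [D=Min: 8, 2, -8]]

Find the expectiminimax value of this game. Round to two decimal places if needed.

4.78

B (Chance): 1/9·-2 + 1/9·-4 + 7/9·7 = 4.78
C (Min): min(-6, -5, -8) = -8
D (Min): min(8, 2, -8) = -8
Root (Max): max(4.78, -8, -8) = 4.78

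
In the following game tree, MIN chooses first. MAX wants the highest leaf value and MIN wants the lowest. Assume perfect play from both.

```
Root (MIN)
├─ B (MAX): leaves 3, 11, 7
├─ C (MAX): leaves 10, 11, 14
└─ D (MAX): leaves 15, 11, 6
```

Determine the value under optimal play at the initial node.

B (MAX): max(3, 11, 7) = 11
C (MAX): max(10, 11, 14) = 14
D (MAX): max(15, 11, 6) = 15
Root (MIN): min(11, 14, 15) = 11

11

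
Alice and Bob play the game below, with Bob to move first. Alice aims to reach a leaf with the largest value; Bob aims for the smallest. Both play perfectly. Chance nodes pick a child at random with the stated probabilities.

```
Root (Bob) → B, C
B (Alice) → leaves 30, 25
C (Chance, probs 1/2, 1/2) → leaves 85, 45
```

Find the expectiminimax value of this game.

B (Alice): max(30, 25) = 30
C (Chance): 1/2·85 + 1/2·45 = 65
Root (Bob): min(30, 65) = 30

30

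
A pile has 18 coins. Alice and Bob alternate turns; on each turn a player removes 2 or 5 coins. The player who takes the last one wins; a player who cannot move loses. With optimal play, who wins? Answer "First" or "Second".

Mark each pile size as W (mover wins) or L (mover loses):
i:   0  1  2  3  4  5  6  7  8  9 10 11 12 13 14 15 16 17 18
     L  L  W  W  L  W  W  L  L  W  W  L  W  W  L  L  W  W  L
Position 18 is L, so the second player wins.

Second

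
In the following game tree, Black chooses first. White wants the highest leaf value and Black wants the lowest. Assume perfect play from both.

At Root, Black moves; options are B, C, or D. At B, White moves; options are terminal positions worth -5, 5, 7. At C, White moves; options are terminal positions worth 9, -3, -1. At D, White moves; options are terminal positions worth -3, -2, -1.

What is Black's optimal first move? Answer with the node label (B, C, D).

B (White): max(-5, 5, 7) = 7
C (White): max(9, -3, -1) = 9
D (White): max(-3, -2, -1) = -1
Root (Black): min(7, 9, -1) = -1
Black picks the child with the lowest value: D (value -1).

D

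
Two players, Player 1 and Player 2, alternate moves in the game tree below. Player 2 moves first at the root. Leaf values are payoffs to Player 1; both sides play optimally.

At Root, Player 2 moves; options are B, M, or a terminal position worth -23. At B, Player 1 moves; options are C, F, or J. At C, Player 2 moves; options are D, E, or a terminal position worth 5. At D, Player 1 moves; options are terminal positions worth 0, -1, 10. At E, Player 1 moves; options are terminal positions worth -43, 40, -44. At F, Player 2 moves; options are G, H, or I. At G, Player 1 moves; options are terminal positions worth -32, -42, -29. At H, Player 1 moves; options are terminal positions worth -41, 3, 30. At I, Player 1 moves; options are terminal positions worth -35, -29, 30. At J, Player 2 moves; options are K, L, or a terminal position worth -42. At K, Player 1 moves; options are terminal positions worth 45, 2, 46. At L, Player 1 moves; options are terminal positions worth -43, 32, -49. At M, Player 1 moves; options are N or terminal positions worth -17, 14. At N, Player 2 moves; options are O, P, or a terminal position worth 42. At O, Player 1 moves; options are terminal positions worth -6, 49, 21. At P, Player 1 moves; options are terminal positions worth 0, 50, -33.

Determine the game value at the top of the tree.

D (Player 1): max(0, -1, 10) = 10
E (Player 1): max(-43, 40, -44) = 40
C (Player 2): min(10, 40, 5) = 5
G (Player 1): max(-32, -42, -29) = -29
H (Player 1): max(-41, 3, 30) = 30
I (Player 1): max(-35, -29, 30) = 30
F (Player 2): min(-29, 30, 30) = -29
K (Player 1): max(45, 2, 46) = 46
L (Player 1): max(-43, 32, -49) = 32
J (Player 2): min(46, 32, -42) = -42
B (Player 1): max(5, -29, -42) = 5
O (Player 1): max(-6, 49, 21) = 49
P (Player 1): max(0, 50, -33) = 50
N (Player 2): min(49, 50, 42) = 42
M (Player 1): max(42, -17, 14) = 42
Root (Player 2): min(5, 42, -23) = -23

-23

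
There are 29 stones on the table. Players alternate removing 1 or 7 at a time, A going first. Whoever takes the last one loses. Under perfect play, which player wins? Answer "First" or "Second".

i:   0  1  2  3  4  5  6  7  8  9 10 11 12 13 14 15 16 17 18 19 20 21 22 23 24 25 26 27 28 29
     W  L  W  L  W  L  W  L  W  L  W  L  W  L  W  L  W  L  W  L  W  L  W  L  W  L  W  L  W  L
Position 29 is L, so the second player wins.

Second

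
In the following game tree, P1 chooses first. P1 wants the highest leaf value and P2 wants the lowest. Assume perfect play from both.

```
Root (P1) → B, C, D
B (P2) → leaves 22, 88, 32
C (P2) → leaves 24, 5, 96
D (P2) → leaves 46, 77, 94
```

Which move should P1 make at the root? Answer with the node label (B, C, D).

B (P2): min(22, 88, 32) = 22
C (P2): min(24, 5, 96) = 5
D (P2): min(46, 77, 94) = 46
Root (P1): max(22, 5, 46) = 46
P1 picks the child with the highest value: D (value 46).

D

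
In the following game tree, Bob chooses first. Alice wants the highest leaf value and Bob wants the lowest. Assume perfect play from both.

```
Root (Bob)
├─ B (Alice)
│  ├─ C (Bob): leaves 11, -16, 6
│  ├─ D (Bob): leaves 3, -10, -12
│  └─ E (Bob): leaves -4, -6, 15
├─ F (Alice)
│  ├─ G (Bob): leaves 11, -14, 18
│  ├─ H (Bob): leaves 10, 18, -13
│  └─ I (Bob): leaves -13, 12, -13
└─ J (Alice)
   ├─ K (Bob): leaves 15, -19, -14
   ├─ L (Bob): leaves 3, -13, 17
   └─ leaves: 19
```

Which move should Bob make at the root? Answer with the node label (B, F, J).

C (Bob): min(11, -16, 6) = -16
D (Bob): min(3, -10, -12) = -12
E (Bob): min(-4, -6, 15) = -6
B (Alice): max(-16, -12, -6) = -6
G (Bob): min(11, -14, 18) = -14
H (Bob): min(10, 18, -13) = -13
I (Bob): min(-13, 12, -13) = -13
F (Alice): max(-14, -13, -13) = -13
K (Bob): min(15, -19, -14) = -19
L (Bob): min(3, -13, 17) = -13
J (Alice): max(-19, -13, 19) = 19
Root (Bob): min(-6, -13, 19) = -13
Bob picks the child with the lowest value: F (value -13).

F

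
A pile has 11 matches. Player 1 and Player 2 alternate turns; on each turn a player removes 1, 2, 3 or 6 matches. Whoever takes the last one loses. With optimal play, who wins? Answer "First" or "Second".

First

i:   0  1  2  3  4  5  6  7  8  9 10 11
     W  L  W  W  W  L  W  W  W  L  W  W
Position 11 is W, so the first player wins.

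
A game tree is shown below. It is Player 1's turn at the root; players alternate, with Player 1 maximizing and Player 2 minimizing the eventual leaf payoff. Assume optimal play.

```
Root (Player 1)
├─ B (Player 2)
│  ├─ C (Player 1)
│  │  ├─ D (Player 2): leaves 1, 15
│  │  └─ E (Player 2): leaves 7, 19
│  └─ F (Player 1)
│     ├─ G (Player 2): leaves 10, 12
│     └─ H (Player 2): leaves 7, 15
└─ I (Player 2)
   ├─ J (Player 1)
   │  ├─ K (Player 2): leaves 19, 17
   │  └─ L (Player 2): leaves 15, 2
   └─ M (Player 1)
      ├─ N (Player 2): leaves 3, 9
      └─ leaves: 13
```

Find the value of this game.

13

D (Player 2): min(1, 15) = 1
E (Player 2): min(7, 19) = 7
C (Player 1): max(1, 7) = 7
G (Player 2): min(10, 12) = 10
H (Player 2): min(7, 15) = 7
F (Player 1): max(10, 7) = 10
B (Player 2): min(7, 10) = 7
K (Player 2): min(19, 17) = 17
L (Player 2): min(15, 2) = 2
J (Player 1): max(17, 2) = 17
N (Player 2): min(3, 9) = 3
M (Player 1): max(3, 13) = 13
I (Player 2): min(17, 13) = 13
Root (Player 1): max(7, 13) = 13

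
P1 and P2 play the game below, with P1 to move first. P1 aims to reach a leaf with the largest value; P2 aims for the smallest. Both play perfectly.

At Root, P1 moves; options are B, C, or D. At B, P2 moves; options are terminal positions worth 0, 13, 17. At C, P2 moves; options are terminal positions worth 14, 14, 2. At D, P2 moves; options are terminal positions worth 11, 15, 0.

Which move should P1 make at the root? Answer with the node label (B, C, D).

B (P2): min(0, 13, 17) = 0
C (P2): min(14, 14, 2) = 2
D (P2): min(11, 15, 0) = 0
Root (P1): max(0, 2, 0) = 2
P1 picks the child with the highest value: C (value 2).

C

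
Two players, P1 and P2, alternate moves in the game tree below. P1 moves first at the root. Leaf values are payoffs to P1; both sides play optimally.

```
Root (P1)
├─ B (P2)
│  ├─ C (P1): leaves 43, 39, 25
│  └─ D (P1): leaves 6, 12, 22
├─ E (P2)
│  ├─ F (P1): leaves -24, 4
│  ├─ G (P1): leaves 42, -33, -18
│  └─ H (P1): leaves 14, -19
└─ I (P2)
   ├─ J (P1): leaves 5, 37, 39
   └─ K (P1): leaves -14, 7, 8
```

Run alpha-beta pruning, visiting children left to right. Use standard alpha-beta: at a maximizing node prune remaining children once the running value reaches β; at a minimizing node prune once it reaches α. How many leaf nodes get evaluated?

14

C [α=-∞,β=+∞]: v=43
D [α=-∞,β=43]: v=22
B [α=-∞,β=+∞]: v=22
F [α=22,β=+∞]: v=4
E [α=22,β=+∞]: v=4 after child 1 ≤ α → α-cutoff, skip 2
J [α=22,β=+∞]: v=39
K [α=22,β=39]: v=8
I [α=22,β=+∞]: v=8
Root [α=-∞,β=+∞]: v=22
Leaves evaluated: 14 of 19.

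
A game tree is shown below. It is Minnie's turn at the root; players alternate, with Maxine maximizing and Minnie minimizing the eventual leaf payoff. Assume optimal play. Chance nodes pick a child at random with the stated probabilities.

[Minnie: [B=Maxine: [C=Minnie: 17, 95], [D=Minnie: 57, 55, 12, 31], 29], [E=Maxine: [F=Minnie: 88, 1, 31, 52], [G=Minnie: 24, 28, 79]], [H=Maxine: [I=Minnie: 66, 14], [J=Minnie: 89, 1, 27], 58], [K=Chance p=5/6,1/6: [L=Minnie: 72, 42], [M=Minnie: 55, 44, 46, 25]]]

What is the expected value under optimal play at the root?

24

C (Minnie): min(17, 95) = 17
D (Minnie): min(57, 55, 12, 31) = 12
B (Maxine): max(17, 12, 29) = 29
F (Minnie): min(88, 1, 31, 52) = 1
G (Minnie): min(24, 28, 79) = 24
E (Maxine): max(1, 24) = 24
I (Minnie): min(66, 14) = 14
J (Minnie): min(89, 1, 27) = 1
H (Maxine): max(14, 1, 58) = 58
L (Minnie): min(72, 42) = 42
M (Minnie): min(55, 44, 46, 25) = 25
K (Chance): 5/6·42 + 1/6·25 = 39.17
Root (Minnie): min(29, 24, 58, 39.17) = 24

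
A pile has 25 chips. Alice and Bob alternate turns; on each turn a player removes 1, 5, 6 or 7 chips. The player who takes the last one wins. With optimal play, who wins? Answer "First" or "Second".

First

Mark each pile size as W (mover wins) or L (mover loses):
i:   0  1  2  3  4  5  6  7  8  9 10 11 12 13 14 15 16 17 18 19 20 21 22 23 24 25
     L  W  L  W  L  W  W  W  W  W  W  W  L  W  L  W  L  W  W  W  W  W  W  W  L  W
Position 25 is W, so the first player wins.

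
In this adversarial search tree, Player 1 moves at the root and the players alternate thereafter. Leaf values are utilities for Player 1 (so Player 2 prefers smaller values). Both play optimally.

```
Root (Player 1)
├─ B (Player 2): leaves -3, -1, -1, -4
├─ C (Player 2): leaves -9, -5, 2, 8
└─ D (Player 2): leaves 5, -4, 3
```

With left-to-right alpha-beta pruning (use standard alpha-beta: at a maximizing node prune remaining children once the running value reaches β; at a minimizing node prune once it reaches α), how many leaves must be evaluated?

B [α=-∞,β=+∞]: v=-4
C [α=-4,β=+∞]: v=-9 after child 1 ≤ α → α-cutoff, skip 3
D [α=-4,β=+∞]: v=-4 after child 2 ≤ α → α-cutoff, skip 1
Root [α=-∞,β=+∞]: v=-4
Leaves evaluated: 7 of 11.

7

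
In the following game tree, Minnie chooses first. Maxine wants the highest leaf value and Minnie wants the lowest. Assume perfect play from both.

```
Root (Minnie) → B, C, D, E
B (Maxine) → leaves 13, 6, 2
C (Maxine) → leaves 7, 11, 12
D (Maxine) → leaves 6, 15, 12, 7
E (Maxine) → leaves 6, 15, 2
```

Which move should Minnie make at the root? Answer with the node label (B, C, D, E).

B (Maxine): max(13, 6, 2) = 13
C (Maxine): max(7, 11, 12) = 12
D (Maxine): max(6, 15, 12, 7) = 15
E (Maxine): max(6, 15, 2) = 15
Root (Minnie): min(13, 12, 15, 15) = 12
Minnie picks the child with the lowest value: C (value 12).

C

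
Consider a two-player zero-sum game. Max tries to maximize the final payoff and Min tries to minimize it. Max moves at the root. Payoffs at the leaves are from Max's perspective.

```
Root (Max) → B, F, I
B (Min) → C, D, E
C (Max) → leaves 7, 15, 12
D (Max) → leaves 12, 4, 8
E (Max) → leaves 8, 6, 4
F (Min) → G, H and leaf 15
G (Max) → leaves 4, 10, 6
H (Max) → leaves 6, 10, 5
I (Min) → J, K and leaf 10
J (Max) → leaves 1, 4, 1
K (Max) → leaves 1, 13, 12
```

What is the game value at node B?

C: max(7, 15, 12) = 15
D: max(12, 4, 8) = 12
E: max(8, 6, 4) = 8
B: min(15, 12, 8) = 8

8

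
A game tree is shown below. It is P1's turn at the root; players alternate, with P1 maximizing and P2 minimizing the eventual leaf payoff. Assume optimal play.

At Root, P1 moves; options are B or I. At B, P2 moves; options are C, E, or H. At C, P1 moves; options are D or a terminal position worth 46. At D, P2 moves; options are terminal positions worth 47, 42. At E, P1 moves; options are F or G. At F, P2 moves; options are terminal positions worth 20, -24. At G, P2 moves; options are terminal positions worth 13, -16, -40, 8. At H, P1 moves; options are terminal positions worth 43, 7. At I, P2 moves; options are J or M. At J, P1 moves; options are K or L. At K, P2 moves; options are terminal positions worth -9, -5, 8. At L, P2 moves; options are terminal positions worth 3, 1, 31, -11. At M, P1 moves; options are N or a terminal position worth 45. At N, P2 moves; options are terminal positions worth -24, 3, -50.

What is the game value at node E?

F: min(20, -24) = -24
G: min(13, -16, -40, 8) = -40
E: max(-24, -40) = -24

-24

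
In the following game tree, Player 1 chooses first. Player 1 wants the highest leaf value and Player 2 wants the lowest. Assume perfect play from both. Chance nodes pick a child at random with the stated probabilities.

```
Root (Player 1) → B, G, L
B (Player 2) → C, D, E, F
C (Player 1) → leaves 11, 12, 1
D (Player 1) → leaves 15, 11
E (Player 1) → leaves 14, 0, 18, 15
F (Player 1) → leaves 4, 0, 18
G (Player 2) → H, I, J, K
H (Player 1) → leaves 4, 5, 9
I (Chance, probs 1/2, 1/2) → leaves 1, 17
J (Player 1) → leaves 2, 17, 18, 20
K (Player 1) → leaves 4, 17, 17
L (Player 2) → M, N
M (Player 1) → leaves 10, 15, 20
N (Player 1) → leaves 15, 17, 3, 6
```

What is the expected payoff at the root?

C (Player 1): max(11, 12, 1) = 12
D (Player 1): max(15, 11) = 15
E (Player 1): max(14, 0, 18, 15) = 18
F (Player 1): max(4, 0, 18) = 18
B (Player 2): min(12, 15, 18, 18) = 12
H (Player 1): max(4, 5, 9) = 9
I (Chance): 1/2·1 + 1/2·17 = 9
J (Player 1): max(2, 17, 18, 20) = 20
K (Player 1): max(4, 17, 17) = 17
G (Player 2): min(9, 9, 20, 17) = 9
M (Player 1): max(10, 15, 20) = 20
N (Player 1): max(15, 17, 3, 6) = 17
L (Player 2): min(20, 17) = 17
Root (Player 1): max(12, 9, 17) = 17

17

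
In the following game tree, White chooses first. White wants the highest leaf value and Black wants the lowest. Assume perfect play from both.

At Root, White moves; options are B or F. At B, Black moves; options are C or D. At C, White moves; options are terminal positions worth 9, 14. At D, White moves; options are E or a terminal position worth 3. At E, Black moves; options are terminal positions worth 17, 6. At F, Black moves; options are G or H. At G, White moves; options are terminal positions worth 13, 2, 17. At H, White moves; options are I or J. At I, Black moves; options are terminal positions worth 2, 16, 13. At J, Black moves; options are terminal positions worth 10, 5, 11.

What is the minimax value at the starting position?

C (White): max(9, 14) = 14
E (Black): min(17, 6) = 6
D (White): max(6, 3) = 6
B (Black): min(14, 6) = 6
G (White): max(13, 2, 17) = 17
I (Black): min(2, 16, 13) = 2
J (Black): min(10, 5, 11) = 5
H (White): max(2, 5) = 5
F (Black): min(17, 5) = 5
Root (White): max(6, 5) = 6

6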